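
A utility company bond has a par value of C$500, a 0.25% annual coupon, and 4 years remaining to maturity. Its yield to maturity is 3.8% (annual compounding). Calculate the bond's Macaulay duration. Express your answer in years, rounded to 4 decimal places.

3.9838 years

Periodic yield y = 0.038. Discount each cash flow and weight by its year:
  t   CF        PV=CF/(1+0.038)^t    t·PV
  1         1.25         1.2042         1.2042
  2         1.25         1.1602         2.3203
  3         1.25         1.1177         3.3530
  4       501.25       431.7824     1,727.1297
  Σ                    435.2645     1,734.0073
Price P = Σ PV = 435.2645.
Macaulay duration = Σ(t·PV) / P = 1,734.0073 / 435.2645 = 3.98380 years.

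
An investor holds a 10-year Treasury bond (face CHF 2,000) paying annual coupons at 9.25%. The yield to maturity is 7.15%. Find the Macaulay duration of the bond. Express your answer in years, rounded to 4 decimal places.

Periodic yield y = 0.0715. Discount each cash flow and weight by its year:
  t   CF        PV=CF/(1+0.0715)^t    t·PV
  1       185.00       172.6552       172.6552
  2       185.00       161.1341       322.2681
  3       185.00       150.3818       451.1453
  4       185.00       140.3470       561.3879
  5       185.00       130.9818       654.9088
  6       185.00       122.2415       733.4490
  7       185.00       114.0845       798.5912
  8       185.00       106.4717       851.7739
  9       185.00        99.3670       894.3029
  10    2,185.00     1,095.2914    10,952.9142
  Σ                  2,292.9559    16,393.3966
Price P = Σ PV = 2,292.9559.
Macaulay duration = Σ(t·PV) / P = 16,393.3966 / 2,292.9559 = 7.14946 years.

7.1495 years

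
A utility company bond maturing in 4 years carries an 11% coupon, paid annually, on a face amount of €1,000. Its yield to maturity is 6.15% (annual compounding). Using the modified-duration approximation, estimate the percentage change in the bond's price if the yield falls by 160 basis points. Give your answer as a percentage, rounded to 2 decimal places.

+5.26%

Periodic yield y = 0.0615. Modified duration first:
  t   CF        PV=CF/(1+0.0615)^t    t·PV
  1       110.00       103.6269       103.6269
  2       110.00        97.6231       195.2462
  3       110.00        91.9671       275.9014
  4     1,110.00       874.2648     3,497.0591
  Σ                  1,167.4820     4,071.8337
P = 1,167.4820; D_Mac = 3.48771 yrs; D_mod = 3.48771/(1+0.0615) = 3.28564 yrs.
ΔP/P ≈ -D_mod · Δy = -3.28564 × (-0.016) = +0.052570 = +5.2570%.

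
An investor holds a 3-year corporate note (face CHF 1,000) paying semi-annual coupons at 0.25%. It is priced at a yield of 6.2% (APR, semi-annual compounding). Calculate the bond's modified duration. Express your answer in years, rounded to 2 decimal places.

2.90 years

Periodic yield y = 0.031. First find Macaulay duration:
  t   CF        PV=CF/(1+0.031)^t    t·PV
  1         1.25         1.2124         1.2124
  2         1.25         1.1760         2.3519
  3         1.25         1.1406         3.4218
  4         1.25         1.1063         4.4252
  5         1.25         1.0730         5.3652
  6     1,001.25       833.6630     5,001.9781
  Σ                    839.3713     5,018.7547
P = 839.3713; Macaulay duration = 5,018.7547 / 839.3713 = 5.97918 half-year periods = 2.98959 years.
Modified duration = D_Mac / (1 + y) = 2.98959 / 1.031 = 2.89970 years.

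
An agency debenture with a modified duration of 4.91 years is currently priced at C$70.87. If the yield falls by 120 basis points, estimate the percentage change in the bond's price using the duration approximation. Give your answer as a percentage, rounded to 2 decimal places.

+5.89%

Duration approximation: ΔP/P ≈ -D_mod · Δy = -4.91 × (-0.012) = +0.058920.
As a percentage: +5.8920%.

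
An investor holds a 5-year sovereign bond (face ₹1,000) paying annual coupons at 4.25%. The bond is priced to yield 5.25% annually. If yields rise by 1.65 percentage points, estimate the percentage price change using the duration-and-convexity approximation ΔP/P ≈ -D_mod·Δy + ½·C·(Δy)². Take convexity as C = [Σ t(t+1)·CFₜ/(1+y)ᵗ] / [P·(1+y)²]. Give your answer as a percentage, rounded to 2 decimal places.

With y = 0.0525:
  t   CF        PV=CF/(1+0.0525)^t    t·PV        t(t+1)·PV
  1        42.50        40.3800        40.3800          80.7601
  2        42.50        38.3658        76.7317         230.1950
  3        42.50        36.4521       109.3563         437.4253
  4        42.50        34.6338       138.5353         692.6766
  5     1,042.50       807.1710     4,035.8549      24,215.1295
  Σ                    957.0028     4,400.8583      25,656.1865
P = 957.0028; D_Mac = 4.59858 yrs; D_mod = 4.36920 yrs; C = 24.20108.
Duration effect: -4.36920 × (+0.0165) = -0.072092
Convexity effect: 0.5 × 24.20108 × (0.0165)² = +0.0032944
ΔP/P ≈ -0.072092 + 0.0032944 = -0.068797 = -6.8797%.

-6.88%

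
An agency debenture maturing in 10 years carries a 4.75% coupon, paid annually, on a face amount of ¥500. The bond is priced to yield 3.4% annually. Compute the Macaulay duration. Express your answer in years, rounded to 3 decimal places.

8.296 years

Periodic yield y = 0.034. Discount each cash flow and weight by its year:
  t   CF        PV=CF/(1+0.034)^t    t·PV
  1        23.75        22.9691        22.9691
  2        23.75        22.2138        44.4276
  3        23.75        21.4833        64.4500
  4        23.75        20.7769        83.1077
  5        23.75        20.0937       100.4687
  6        23.75        19.4330       116.5981
  7        23.75        18.7940       131.5582
  8        23.75        18.1760       145.4083
  9        23.75        17.5784       158.2054
  10      523.75       374.9028     3,749.0277
  Σ                    556.4211     4,616.2209
Price P = Σ PV = 556.4211.
Macaulay duration = Σ(t·PV) / P = 4,616.2209 / 556.4211 = 8.29627 years.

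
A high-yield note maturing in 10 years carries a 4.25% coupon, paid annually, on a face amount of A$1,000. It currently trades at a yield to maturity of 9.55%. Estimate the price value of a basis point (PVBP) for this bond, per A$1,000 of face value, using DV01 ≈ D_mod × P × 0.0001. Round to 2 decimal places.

A$0.48

Periodic yield y = 0.0955.
  t   CF        PV=CF/(1+0.0955)^t    t·PV
  1        42.50        38.7951        38.7951
  2        42.50        35.4131        70.8262
  3        42.50        32.3260        96.9780
  4        42.50        29.5080       118.0319
  5        42.50        26.9356       134.6781
  6        42.50        24.5875       147.5251
  7        42.50        22.4441       157.1087
  8        42.50        20.4875       163.9003
  9        42.50        18.7015       168.3139
  10    1,042.50       418.7475     4,187.4752
  Σ                    667.9460     5,283.6325
P = 667.9460; D_Mac = 7.91027 yrs; D_mod = 7.22069 yrs.
DV01 ≈ 7.22069 × 667.9460 × 0.0001 = 0.482303.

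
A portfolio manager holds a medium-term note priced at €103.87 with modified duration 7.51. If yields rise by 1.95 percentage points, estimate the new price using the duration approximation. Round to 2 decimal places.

Duration approximation: ΔP/P ≈ -D_mod · Δy = -7.51 × (+0.0195) = -0.146445.
New price ≈ 103.87 × (1 - 0.146445) = 88.65875785.

€88.66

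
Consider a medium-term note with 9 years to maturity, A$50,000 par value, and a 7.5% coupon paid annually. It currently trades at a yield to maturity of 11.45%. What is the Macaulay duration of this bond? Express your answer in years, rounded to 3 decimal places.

6.551 years

Periodic yield y = 0.1145. Discount each cash flow and weight by its year:
  t   CF        PV=CF/(1+0.1145)^t    t·PV
  1     3,750.00     3,364.7376     3,364.7376
  2     3,750.00     3,019.0557     6,038.1114
  3     3,750.00     2,708.8880     8,126.6640
  4     3,750.00     2,430.5859     9,722.3437
  5     3,750.00     2,180.8757    10,904.3783
  6     3,750.00     1,956.8198    11,740.9187
  7     3,750.00     1,755.7827    12,290.4787
  8     3,750.00     1,575.3994    12,603.1955
  9    53,750.00    20,260.8571   182,347.7138
  Σ                 39,253.0018   257,138.5415
Price P = Σ PV = 39,253.0018.
Macaulay duration = Σ(t·PV) / P = 257,138.5415 / 39,253.0018 = 6.55080 years.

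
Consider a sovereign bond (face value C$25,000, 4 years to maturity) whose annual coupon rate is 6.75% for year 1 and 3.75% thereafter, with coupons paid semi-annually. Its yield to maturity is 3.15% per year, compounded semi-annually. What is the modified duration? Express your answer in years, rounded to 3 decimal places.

Periodic yield y = 0.01575. First find Macaulay duration:
  t   CF        PV=CF/(1+0.01575)^t    t·PV
  1       843.75       830.6670       830.6670
  2       843.75       817.7869     1,635.5737
  3       468.75       447.2813     1,341.8440
  4       468.75       440.3459     1,761.3836
  5       468.75       433.5180     2,167.5900
  6       468.75       426.7960     2,560.7757
  7       468.75       420.1781     2,941.2470
  8    25,468.75    22,475.6874   179,805.4989
  Σ                 26,292.2606   193,044.5800
P = 26,292.2606; Macaulay duration = 193,044.5800 / 26,292.2606 = 7.34226 half-year periods = 3.67113 years.
Modified duration = D_Mac / (1 + y) = 3.67113 / 1.01575 = 3.61421 years.

3.614 years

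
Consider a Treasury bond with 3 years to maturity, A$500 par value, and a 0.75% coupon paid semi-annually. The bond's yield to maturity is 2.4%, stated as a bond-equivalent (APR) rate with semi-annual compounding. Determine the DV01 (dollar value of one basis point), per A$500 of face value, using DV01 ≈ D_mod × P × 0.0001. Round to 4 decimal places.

Periodic yield y = 0.012.
  t   CF        PV=CF/(1+0.012)^t    t·PV
  1        1.875         1.8528         1.8528
  2        1.875         1.8308         3.6616
  3        1.875         1.8091         5.4273
  4        1.875         1.7876         7.1505
  5        1.875         1.7664         8.8322
  6      501.875       467.2104     2,803.2623
  Σ                    476.2571     2,830.1867
P = 476.2571; D_Mac = 5.94256 half-year periods = 2.97128 yrs; D_mod = 2.93605 yrs.
DV01 ≈ 2.93605 × 476.2571 × 0.0001 = 0.139831.

A$0.1398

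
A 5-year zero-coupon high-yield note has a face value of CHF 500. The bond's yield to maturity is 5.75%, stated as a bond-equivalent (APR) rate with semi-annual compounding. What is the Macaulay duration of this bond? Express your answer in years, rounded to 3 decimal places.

5.000 years

A zero-coupon bond has a single cash flow at maturity, so its Macaulay duration equals its maturity: 5 years.
(Equivalently: 10 semi-annual periods ÷ 2 = 5 years.)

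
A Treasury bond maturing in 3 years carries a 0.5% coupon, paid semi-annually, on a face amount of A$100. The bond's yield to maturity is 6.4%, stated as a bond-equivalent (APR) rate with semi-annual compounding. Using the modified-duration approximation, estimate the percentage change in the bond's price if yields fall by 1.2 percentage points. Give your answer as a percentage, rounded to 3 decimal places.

+3.464%

Periodic yield y = 0.032. Modified duration first:
  t   CF        PV=CF/(1+0.032)^t    t·PV
  1         0.25         0.2422         0.2422
  2         0.25         0.2347         0.4695
  3         0.25         0.2275         0.6824
  4         0.25         0.2204         0.8816
  5         0.25         0.2136         1.0679
  6       100.25        82.9863       497.9176
  Σ                     84.1247       501.2611
P = 84.1247; D_Mac = 5.95855 half-year periods = 2.97928 yrs; D_mod = 2.97928/(1+0.032) = 2.88689 yrs.
ΔP/P ≈ -D_mod · Δy = -2.88689 × (-0.012) = +0.034643 = +3.4643%.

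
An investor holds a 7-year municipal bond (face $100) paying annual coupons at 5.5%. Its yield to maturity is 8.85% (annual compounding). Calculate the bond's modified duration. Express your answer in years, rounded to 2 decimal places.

Periodic yield y = 0.0885. First find Macaulay duration:
  t   CF        PV=CF/(1+0.0885)^t    t·PV
  1         5.50         5.0528         5.0528
  2         5.50         4.6420         9.2840
  3         5.50         4.2646        12.7938
  4         5.50         3.9179        15.6714
  5         5.50         3.5993        17.9966
  6         5.50         3.3067        19.8401
  7       105.50        58.2711       407.8979
  Σ                     83.0544       488.5366
P = 83.0544; Macaulay duration = 488.5366 / 83.0544 = 5.88213 years.
Modified duration = D_Mac / (1 + y) = 5.88213 / 1.0885 = 5.40388 years.

5.40 years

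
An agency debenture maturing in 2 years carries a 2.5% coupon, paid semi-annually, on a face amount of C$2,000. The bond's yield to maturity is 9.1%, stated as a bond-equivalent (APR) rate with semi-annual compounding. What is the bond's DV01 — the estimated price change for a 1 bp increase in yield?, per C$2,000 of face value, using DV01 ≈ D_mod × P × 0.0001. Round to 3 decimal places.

C$0.331

Periodic yield y = 0.0455.
  t   CF        PV=CF/(1+0.0455)^t    t·PV
  1        25.00        23.9120        23.9120
  2        25.00        22.8714        45.7427
  3        25.00        21.8760        65.6280
  4     2,025.00     1,694.8407     6,779.3627
  Σ                  1,763.5000     6,914.6454
P = 1,763.5000; D_Mac = 3.92098 half-year periods = 1.96049 yrs; D_mod = 1.87517 yrs.
DV01 ≈ 1.87517 × 1,763.5000 × 0.0001 = 0.330686.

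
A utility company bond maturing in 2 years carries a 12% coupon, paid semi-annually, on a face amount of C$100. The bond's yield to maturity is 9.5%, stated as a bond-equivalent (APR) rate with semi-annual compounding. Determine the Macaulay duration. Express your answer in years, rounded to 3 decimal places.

1.840 years

Periodic yield y = 0.0475. Discount each cash flow and weight by its period:
  t   CF        PV=CF/(1+0.0475)^t    t·PV
  1         6.00         5.7279         5.7279
  2         6.00         5.4682        10.9364
  3         6.00         5.2202        15.6607
  4       106.00        88.0420       352.1679
  Σ                    104.4583       384.4928
Price P = Σ PV = 104.4583.
Macaulay duration = Σ(t·PV) / P = 384.4928 / 104.4583 = 3.68083 half-year periods.
In years: 3.68083 / 2 = 1.84041 years.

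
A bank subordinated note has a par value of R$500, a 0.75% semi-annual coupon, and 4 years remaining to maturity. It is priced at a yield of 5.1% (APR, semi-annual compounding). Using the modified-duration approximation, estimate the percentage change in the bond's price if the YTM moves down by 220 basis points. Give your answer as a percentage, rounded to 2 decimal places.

Periodic yield y = 0.0255. Modified duration first:
  t   CF        PV=CF/(1+0.0255)^t    t·PV
  1        1.875         1.8284         1.8284
  2        1.875         1.7829         3.5658
  3        1.875         1.7386         5.2157
  4        1.875         1.6953         6.7814
  5        1.875         1.6532         8.2660
  6        1.875         1.6121         9.6725
  7        1.875         1.5720        11.0040
  8      501.875       410.3082     3,282.4660
  Σ                    422.1907     3,328.7997
P = 422.1907; D_Mac = 7.88459 half-year periods = 3.94229 yrs; D_mod = 3.94229/(1+0.0255) = 3.84426 yrs.
ΔP/P ≈ -D_mod · Δy = -3.84426 × (-0.022) = +0.084574 = +8.4574%.

+8.46%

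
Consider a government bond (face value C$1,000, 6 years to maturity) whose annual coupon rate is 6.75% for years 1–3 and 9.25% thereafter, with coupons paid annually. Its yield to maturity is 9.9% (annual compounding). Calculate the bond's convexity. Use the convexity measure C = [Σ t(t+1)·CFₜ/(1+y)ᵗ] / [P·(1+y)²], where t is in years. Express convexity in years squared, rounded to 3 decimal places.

27.416

With y = 0.099:
  t   CF        PV=CF/(1+0.099)^t    t·PV        t(t+1)·PV
  1        67.50        61.4195        61.4195         122.8389
  2        67.50        55.8867       111.7734         335.3201
  3        67.50        50.8523       152.5569         610.2277
  4        92.50        63.4090       253.6360       1,268.1802
  5        92.50        57.6970       288.4850       1,730.9102
  6     1,092.50       620.0622     3,720.3735      26,042.6145
  Σ                    909.3267     4,588.2443      30,110.0916
P = 909.3267.
Convexity = Σ t(t+1)·PV / [P·(1+y)²] = 30,110.0916 / (909.3267 × 1.207801) = 27.41554.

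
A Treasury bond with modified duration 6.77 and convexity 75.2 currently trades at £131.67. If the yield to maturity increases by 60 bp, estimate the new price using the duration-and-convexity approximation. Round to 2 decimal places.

Duration effect: -D_mod·Δy = -6.77 × (+0.006) = -0.040620
Convexity effect: ½·C·(Δy)² = 0.5 × 75.2 × (0.006)² = +0.0013536
ΔP/P ≈ -0.040620 + 0.0013536 = -0.0392664
New price ≈ 131.67 × (1 - 0.0392664) = 126.499793112.

£126.50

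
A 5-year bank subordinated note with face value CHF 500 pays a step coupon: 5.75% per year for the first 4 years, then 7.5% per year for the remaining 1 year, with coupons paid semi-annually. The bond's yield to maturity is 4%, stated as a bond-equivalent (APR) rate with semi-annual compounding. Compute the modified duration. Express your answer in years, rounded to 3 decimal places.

Periodic yield y = 0.02. First find Macaulay duration:
  t   CF        PV=CF/(1+0.02)^t    t·PV
  1       14.375        14.0931        14.0931
  2       14.375        13.8168        27.6336
  3       14.375        13.5459        40.6377
  4       14.375        13.2803        53.1211
  5       14.375        13.0199        65.0994
  6       14.375        12.7646        76.5875
  7       14.375        12.5143        87.6001
  8       14.375        12.2689        98.1514
  9       18.750        15.6892       141.2025
  10     518.750       425.5557     4,255.5568
  Σ                    546.5486     4,859.6832
P = 546.5486; Macaulay duration = 4,859.6832 / 546.5486 = 8.89158 half-year periods = 4.44579 years.
Modified duration = D_Mac / (1 + y) = 4.44579 / 1.02 = 4.35862 years.

4.359 years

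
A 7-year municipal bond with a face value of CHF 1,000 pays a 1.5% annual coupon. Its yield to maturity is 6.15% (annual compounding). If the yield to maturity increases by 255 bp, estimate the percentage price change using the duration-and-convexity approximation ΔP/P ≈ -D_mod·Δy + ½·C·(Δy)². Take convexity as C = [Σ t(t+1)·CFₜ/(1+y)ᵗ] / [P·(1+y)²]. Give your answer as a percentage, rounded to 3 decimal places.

-14.437%

With y = 0.0615:
  t   CF        PV=CF/(1+0.0615)^t    t·PV        t(t+1)·PV
  1        15.00        14.1309        14.1309          28.2619
  2        15.00        13.3122        26.6245          79.8735
  3        15.00        12.5410        37.6229         150.4917
  4        15.00        11.8144        47.2576         236.2878
  5        15.00        11.1299        55.6495         333.8970
  6        15.00        10.4851        62.9104         440.3729
  7     1,015.00       668.3840     4,678.6881      37,429.5047
  Σ                    741.7975     4,922.8839      38,698.6894
P = 741.7975; D_Mac = 6.63643 yrs; D_mod = 6.25193 yrs; C = 46.29892.
Duration effect: -6.25193 × (+0.0255) = -0.159424
Convexity effect: 0.5 × 46.29892 × (0.0255)² = +0.0150529
ΔP/P ≈ -0.159424 + 0.0150529 = -0.144371 = -14.4371%.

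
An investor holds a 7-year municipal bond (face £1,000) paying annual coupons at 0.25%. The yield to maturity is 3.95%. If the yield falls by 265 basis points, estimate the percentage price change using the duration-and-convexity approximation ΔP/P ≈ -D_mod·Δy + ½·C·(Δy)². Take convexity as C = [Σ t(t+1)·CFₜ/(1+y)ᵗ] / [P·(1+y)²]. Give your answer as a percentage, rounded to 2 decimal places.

With y = 0.0395:
  t   CF        PV=CF/(1+0.0395)^t    t·PV        t(t+1)·PV
  1         2.50         2.4050         2.4050           4.8100
  2         2.50         2.3136         4.6272          13.8817
  3         2.50         2.2257         6.6771          26.7084
  4         2.50         2.1411         8.5645          42.8225
  5         2.50         2.0598        10.2988          61.7929
  6         2.50         1.9815        11.8890          83.2228
  7     1,002.50       764.3864     5,350.7045      42,805.6359
  Σ                    777.5131     5,395.1661      43,038.8742
P = 777.5131; D_Mac = 6.93900 yrs; D_mod = 6.67533 yrs; C = 51.22763.
Duration effect: -6.67533 × (-0.0265) = +0.176896
Convexity effect: 0.5 × 51.22763 × (-0.0265)² = +0.0179873
ΔP/P ≈ +0.176896 + 0.0179873 = +0.194884 = +19.4884%.

+19.49%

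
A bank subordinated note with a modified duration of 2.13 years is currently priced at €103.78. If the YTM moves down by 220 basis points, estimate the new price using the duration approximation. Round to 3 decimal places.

Duration approximation: ΔP/P ≈ -D_mod · Δy = -2.13 × (-0.022) = +0.046860.
New price ≈ 103.78 × (1 + 0.046860) = 108.6431308.

€108.643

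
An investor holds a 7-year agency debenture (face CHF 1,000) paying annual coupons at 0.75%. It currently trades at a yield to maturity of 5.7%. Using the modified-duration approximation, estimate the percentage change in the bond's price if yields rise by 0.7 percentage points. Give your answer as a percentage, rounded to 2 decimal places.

-4.51%

Periodic yield y = 0.057. Modified duration first:
  t   CF        PV=CF/(1+0.057)^t    t·PV
  1         7.50         7.0956         7.0956
  2         7.50         6.7129        13.4258
  3         7.50         6.3509        19.0527
  4         7.50         6.0084        24.0337
  5         7.50         5.6844        28.4221
  6         7.50         5.3779        32.2673
  7     1,007.50       683.4711     4,784.2976
  Σ                    720.7012     4,908.5948
P = 720.7012; D_Mac = 6.81086 yrs; D_mod = 6.81086/(1+0.057) = 6.44358 yrs.
ΔP/P ≈ -D_mod · Δy = -6.44358 × (+0.007) = -0.045105 = -4.5105%.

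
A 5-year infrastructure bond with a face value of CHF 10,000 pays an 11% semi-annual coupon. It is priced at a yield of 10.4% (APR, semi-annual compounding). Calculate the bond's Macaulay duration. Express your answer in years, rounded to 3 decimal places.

3.989 years

Periodic yield y = 0.052. Discount each cash flow and weight by its period:
  t   CF        PV=CF/(1+0.052)^t    t·PV
  1       550.00       522.8137       522.8137
  2       550.00       496.9712       993.9424
  3       550.00       472.4061     1,417.2182
  4       550.00       449.0552     1,796.2208
  5       550.00       426.8586     2,134.2928
  6       550.00       405.7591     2,434.5545
  7       550.00       385.7026     2,699.9179
  8       550.00       366.6374     2,933.0992
  9       550.00       348.5146     3,136.6318
  10   10,550.00     6,354.7001    63,547.0013
  Σ                 10,229.4185    81,615.6925
Price P = Σ PV = 10,229.4185.
Macaulay duration = Σ(t·PV) / P = 81,615.6925 / 10,229.4185 = 7.97853 half-year periods.
In years: 7.97853 / 2 = 3.98926 years.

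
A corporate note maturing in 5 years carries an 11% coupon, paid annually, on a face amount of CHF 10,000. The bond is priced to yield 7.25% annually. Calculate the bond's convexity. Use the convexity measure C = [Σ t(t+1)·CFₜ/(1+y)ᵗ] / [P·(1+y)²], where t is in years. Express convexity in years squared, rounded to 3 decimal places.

With y = 0.0725:
  t   CF        PV=CF/(1+0.0725)^t    t·PV        t(t+1)·PV
  1     1,100.00     1,025.6410     1,025.6410       2,051.2821
  2     1,100.00       956.3086     1,912.6173       5,737.8519
  3     1,100.00       891.6631     2,674.9892      10,699.9569
  4     1,100.00       831.3875     3,325.5499      16,627.7497
  5    11,100.00     7,822.3361    39,111.6807     234,670.0842
  Σ                 11,527.3364    48,050.4782     269,786.9247
P = 11,527.3364.
Convexity = Σ t(t+1)·PV / [P·(1+y)²] = 269,786.9247 / (11,527.3364 × 1.150256) = 20.34686.

20.347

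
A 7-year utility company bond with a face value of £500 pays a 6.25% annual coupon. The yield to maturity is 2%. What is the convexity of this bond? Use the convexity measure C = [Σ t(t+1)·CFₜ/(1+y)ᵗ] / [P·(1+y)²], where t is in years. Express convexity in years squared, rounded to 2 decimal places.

43.85

With y = 0.02:
  t   CF        PV=CF/(1+0.02)^t    t·PV        t(t+1)·PV
  1        31.25        30.6373        30.6373          61.2745
  2        31.25        30.0365        60.0730         180.2191
  3        31.25        29.4476        88.3427         353.3709
  4        31.25        28.8702       115.4807         577.4034
  5        31.25        28.3041       141.5204         849.1226
  6        31.25        27.7491       166.4946       1,165.4624
  7       531.25       462.4851     3,237.3957      25,899.1653
  Σ                    637.5298     3,839.9444      29,086.0183
P = 637.5298.
Convexity = Σ t(t+1)·PV / [P·(1+y)²] = 29,086.0183 / (637.5298 × 1.040400) = 43.85140.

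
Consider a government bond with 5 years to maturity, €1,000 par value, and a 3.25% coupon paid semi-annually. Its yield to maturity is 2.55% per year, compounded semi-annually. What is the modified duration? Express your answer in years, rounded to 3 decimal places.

Periodic yield y = 0.01275. First find Macaulay duration:
  t   CF        PV=CF/(1+0.01275)^t    t·PV
  1        16.25        16.0454        16.0454
  2        16.25        15.8434        31.6868
  3        16.25        15.6440        46.9319
  4        16.25        15.4470        61.7880
  5        16.25        15.2525        76.2627
  6        16.25        15.0605        90.3631
  7        16.25        14.8709       104.0964
  8        16.25        14.6837       117.4696
  9        16.25        14.4988       130.4895
  10    1,016.25       895.3195     8,953.1949
  Σ                  1,032.6658     9,628.3283
P = 1,032.6658; Macaulay duration = 9,628.3283 / 1,032.6658 = 9.32376 half-year periods = 4.66188 years.
Modified duration = D_Mac / (1 + y) = 4.66188 / 1.01275 = 4.60319 years.

4.603 years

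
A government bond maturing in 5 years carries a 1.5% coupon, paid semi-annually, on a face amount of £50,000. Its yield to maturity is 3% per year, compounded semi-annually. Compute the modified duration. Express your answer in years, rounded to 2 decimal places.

4.76 years

Periodic yield y = 0.015. First find Macaulay duration:
  t   CF        PV=CF/(1+0.015)^t    t·PV
  1       375.00       369.4581       369.4581
  2       375.00       363.9982       727.9963
  3       375.00       358.6189     1,075.8566
  4       375.00       353.3191     1,413.2763
  5       375.00       348.0976     1,740.4881
  6       375.00       342.9533     2,057.7199
  7       375.00       337.8850     2,365.1953
  8       375.00       332.8917     2,663.1334
  9       375.00       327.9721     2,951.7488
  10   50,375.00    43,406.4868   434,064.8680
  Σ                 46,541.6808   449,429.7409
P = 46,541.6808; Macaulay duration = 449,429.7409 / 46,541.6808 = 9.65650 half-year periods = 4.82825 years.
Modified duration = D_Mac / (1 + y) = 4.82825 / 1.015 = 4.75690 years.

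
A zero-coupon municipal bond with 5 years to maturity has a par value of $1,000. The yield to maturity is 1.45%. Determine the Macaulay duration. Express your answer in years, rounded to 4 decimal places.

A zero-coupon bond has a single cash flow at maturity, so its Macaulay duration equals its maturity: 5 years.

5.0000 years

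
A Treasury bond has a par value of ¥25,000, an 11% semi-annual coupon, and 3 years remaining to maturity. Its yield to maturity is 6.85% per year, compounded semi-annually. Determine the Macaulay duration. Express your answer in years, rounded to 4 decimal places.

Periodic yield y = 0.03425. Discount each cash flow and weight by its period:
  t   CF        PV=CF/(1+0.03425)^t    t·PV
  1     1,375.00     1,329.4658     1,329.4658
  2     1,375.00     1,285.4395     2,570.8790
  3     1,375.00     1,242.8712     3,728.6135
  4     1,375.00     1,201.7125     4,806.8500
  5     1,375.00     1,161.9169     5,809.5843
  6    26,375.00    21,549.6039   129,297.6231
  Σ                 27,771.0097   147,543.0156
Price P = Σ PV = 27,771.0097.
Macaulay duration = Σ(t·PV) / P = 147,543.0156 / 27,771.0097 = 5.31284 half-year periods.
In years: 5.31284 / 2 = 2.65642 years.

2.6564 years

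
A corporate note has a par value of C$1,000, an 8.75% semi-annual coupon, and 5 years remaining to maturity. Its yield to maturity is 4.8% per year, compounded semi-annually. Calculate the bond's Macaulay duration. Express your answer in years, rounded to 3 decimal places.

4.230 years

Periodic yield y = 0.024. Discount each cash flow and weight by its period:
  t   CF        PV=CF/(1+0.024)^t    t·PV
  1        43.75        42.7246        42.7246
  2        43.75        41.7233        83.4465
  3        43.75        40.7454       122.2361
  4        43.75        39.7904       159.1616
  5        43.75        38.8578       194.2890
  6        43.75        37.9471       227.6825
  7        43.75        37.0577       259.4038
  8        43.75        36.1892       289.5132
  9        43.75        35.3410       318.0687
  10    1,043.75       823.3736     8,233.7357
  Σ                  1,173.7499     9,930.2617
Price P = Σ PV = 1,173.7499.
Macaulay duration = Σ(t·PV) / P = 9,930.2617 / 1,173.7499 = 8.46029 half-year periods.
In years: 8.46029 / 2 = 4.23014 years.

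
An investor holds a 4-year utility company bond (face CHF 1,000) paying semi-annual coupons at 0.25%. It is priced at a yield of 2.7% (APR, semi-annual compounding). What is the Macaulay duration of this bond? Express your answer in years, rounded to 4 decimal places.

3.9815 years

Periodic yield y = 0.0135. Discount each cash flow and weight by its period:
  t   CF        PV=CF/(1+0.0135)^t    t·PV
  1         1.25         1.2333         1.2333
  2         1.25         1.2169         2.4338
  3         1.25         1.2007         3.6021
  4         1.25         1.1847         4.7389
  5         1.25         1.1689         5.8447
  6         1.25         1.1534         6.9202
  7         1.25         1.1380         7.9660
  8     1,001.25       899.3992     7,195.1937
  Σ                    907.6952     7,227.9328
Price P = Σ PV = 907.6952.
Macaulay duration = Σ(t·PV) / P = 7,227.9328 / 907.6952 = 7.96295 half-year periods.
In years: 7.96295 / 2 = 3.98148 years.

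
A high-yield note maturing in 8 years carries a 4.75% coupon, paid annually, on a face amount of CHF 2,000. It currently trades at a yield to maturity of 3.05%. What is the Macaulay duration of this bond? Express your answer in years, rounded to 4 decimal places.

6.9125 years

Periodic yield y = 0.0305. Discount each cash flow and weight by its year:
  t   CF        PV=CF/(1+0.0305)^t    t·PV
  1        95.00        92.1883        92.1883
  2        95.00        89.4597       178.9195
  3        95.00        86.8120       260.4359
  4        95.00        84.2426       336.9703
  5        95.00        81.7492       408.7461
  6        95.00        79.3297       475.9780
  7        95.00        76.9817       538.8721
  8     2,095.00     1,647.4038    13,179.2302
  Σ                  2,238.1669    15,471.3404
Price P = Σ PV = 2,238.1669.
Macaulay duration = Σ(t·PV) / P = 15,471.3404 / 2,238.1669 = 6.91251 years.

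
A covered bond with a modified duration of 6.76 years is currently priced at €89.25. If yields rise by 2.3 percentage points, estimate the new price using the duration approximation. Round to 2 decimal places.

€75.37

Duration approximation: ΔP/P ≈ -D_mod · Δy = -6.76 × (+0.023) = -0.155480.
New price ≈ 89.25 × (1 - 0.155480) = 75.37341.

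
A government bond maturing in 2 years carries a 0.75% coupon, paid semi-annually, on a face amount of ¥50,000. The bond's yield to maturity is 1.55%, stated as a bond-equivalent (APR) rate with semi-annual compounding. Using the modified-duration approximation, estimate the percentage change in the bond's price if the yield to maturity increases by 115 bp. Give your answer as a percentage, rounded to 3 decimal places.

Periodic yield y = 0.00775. Modified duration first:
  t   CF        PV=CF/(1+0.00775)^t    t·PV
  1       187.50       186.0581       186.0581
  2       187.50       184.6272       369.2544
  3       187.50       183.2073       549.6220
  4    50,187.50    48,661.3704   194,645.4816
  Σ                 49,215.2630   195,750.4160
P = 49,215.2630; D_Mac = 3.97743 half-year periods = 1.98872 yrs; D_mod = 1.98872/(1+0.00775) = 1.97342 yrs.
ΔP/P ≈ -D_mod · Δy = -1.97342 × (+0.0115) = -0.022694 = -2.2694%.

-2.269%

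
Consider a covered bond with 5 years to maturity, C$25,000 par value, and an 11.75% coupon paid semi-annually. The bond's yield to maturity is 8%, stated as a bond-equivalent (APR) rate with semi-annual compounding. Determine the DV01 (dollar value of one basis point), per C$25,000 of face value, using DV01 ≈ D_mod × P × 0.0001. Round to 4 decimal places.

C$11.0850

Periodic yield y = 0.04.
  t   CF        PV=CF/(1+0.04)^t    t·PV
  1     1,468.75     1,412.2596     1,412.2596
  2     1,468.75     1,357.9419     2,715.8839
  3     1,468.75     1,305.7134     3,917.1402
  4     1,468.75     1,255.4937     5,021.9746
  5     1,468.75     1,207.2054     6,036.0272
  6     1,468.75     1,160.7745     6,964.6468
  7     1,468.75     1,116.1293     7,812.9050
  8     1,468.75     1,073.2012     8,585.6099
  9     1,468.75     1,031.9243     9,287.3184
  10   26,468.75    17,881.3391   178,813.3909
  Σ                 28,801.9824   230,567.1565
P = 28,801.9824; D_Mac = 8.00525 half-year periods = 4.00263 yrs; D_mod = 3.84868 yrs.
DV01 ≈ 3.84868 × 28,801.9824 × 0.0001 = 11.084959.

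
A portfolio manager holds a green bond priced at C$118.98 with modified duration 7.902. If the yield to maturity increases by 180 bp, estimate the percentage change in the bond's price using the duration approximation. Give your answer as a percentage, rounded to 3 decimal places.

Duration approximation: ΔP/P ≈ -D_mod · Δy = -7.902 × (+0.018) = -0.142236.
As a percentage: -14.2236%.

-14.224%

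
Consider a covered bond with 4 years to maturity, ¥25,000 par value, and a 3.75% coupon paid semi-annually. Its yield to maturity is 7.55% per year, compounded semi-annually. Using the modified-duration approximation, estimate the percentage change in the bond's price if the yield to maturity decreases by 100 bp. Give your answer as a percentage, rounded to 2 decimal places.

Periodic yield y = 0.03775. Modified duration first:
  t   CF        PV=CF/(1+0.03775)^t    t·PV
  1       468.75       451.6984       451.6984
  2       468.75       435.2671       870.5341
  3       468.75       419.4334     1,258.3003
  4       468.75       404.1758     1,616.7032
  5       468.75       389.4732     1,947.3660
  6       468.75       375.3054     2,251.8325
  7       468.75       361.6530     2,531.5711
  8    25,468.75    18,935.0168   151,480.1341
  Σ                 21,772.0231   162,408.1397
P = 21,772.0231; D_Mac = 7.45949 half-year periods = 3.72974 yrs; D_mod = 3.72974/(1+0.03775) = 3.59407 yrs.
ΔP/P ≈ -D_mod · Δy = -3.59407 × (-0.01) = +0.035941 = +3.5941%.

+3.59%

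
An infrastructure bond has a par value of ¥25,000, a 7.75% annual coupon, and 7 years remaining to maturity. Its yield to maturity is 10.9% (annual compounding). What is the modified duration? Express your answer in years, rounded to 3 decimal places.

4.988 years

Periodic yield y = 0.109. First find Macaulay duration:
  t   CF        PV=CF/(1+0.109)^t    t·PV
  1     1,937.50     1,747.0694     1,747.0694
  2     1,937.50     1,575.3557     3,150.7113
  3     1,937.50     1,420.5191     4,261.5573
  4     1,937.50     1,280.9009     5,123.6036
  5     1,937.50     1,155.0053     5,775.0265
  6     1,937.50     1,041.4836     6,248.9016
  7    26,937.50    13,056.7914    91,397.5395
  Σ                 21,277.1253   117,704.4092
P = 21,277.1253; Macaulay duration = 117,704.4092 / 21,277.1253 = 5.53197 years.
Modified duration = D_Mac / (1 + y) = 5.53197 / 1.109 = 4.98825 years.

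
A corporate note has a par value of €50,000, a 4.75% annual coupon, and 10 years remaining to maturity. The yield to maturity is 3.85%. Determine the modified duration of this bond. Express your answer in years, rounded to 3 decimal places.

7.954 years

Periodic yield y = 0.0385. First find Macaulay duration:
  t   CF        PV=CF/(1+0.0385)^t    t·PV
  1     2,375.00     2,286.9523     2,286.9523
  2     2,375.00     2,202.1688     4,404.3377
  3     2,375.00     2,120.5285     6,361.5855
  4     2,375.00     2,041.9148     8,167.6591
  5     2,375.00     1,966.2155     9,831.0774
  6     2,375.00     1,893.3226    11,359.9353
  7     2,375.00     1,823.1320    12,761.9238
  8     2,375.00     1,755.5435    14,044.3484
  9     2,375.00     1,690.4608    15,214.1473
  10   52,375.00    35,897.0721   358,970.7209
  Σ                 53,677.3109   443,402.6877
P = 53,677.3109; Macaulay duration = 443,402.6877 / 53,677.3109 = 8.26052 years.
Modified duration = D_Mac / (1 + y) = 8.26052 / 1.0385 = 7.95428 years.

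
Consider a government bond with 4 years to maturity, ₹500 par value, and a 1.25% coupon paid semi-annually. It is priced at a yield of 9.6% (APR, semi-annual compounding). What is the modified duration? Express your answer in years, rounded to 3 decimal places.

Periodic yield y = 0.048. First find Macaulay duration:
  t   CF        PV=CF/(1+0.048)^t    t·PV
  1        3.125         2.9819         2.9819
  2        3.125         2.8453         5.6906
  3        3.125         2.7150         8.1449
  4        3.125         2.5906        10.3625
  5        3.125         2.4720        12.3599
  6        3.125         2.3588        14.1525
  7        3.125         2.2507        15.7550
  8      503.125       345.7687     2,766.1493
  Σ                    363.9829     2,835.5966
P = 363.9829; Macaulay duration = 2,835.5966 / 363.9829 = 7.79047 half-year periods = 3.89523 years.
Modified duration = D_Mac / (1 + y) = 3.89523 / 1.048 = 3.71683 years.

3.717 years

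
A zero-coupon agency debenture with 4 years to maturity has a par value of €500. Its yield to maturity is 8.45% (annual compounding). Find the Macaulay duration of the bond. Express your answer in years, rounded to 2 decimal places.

4.00 years

A zero-coupon bond has a single cash flow at maturity, so its Macaulay duration equals its maturity: 4 years.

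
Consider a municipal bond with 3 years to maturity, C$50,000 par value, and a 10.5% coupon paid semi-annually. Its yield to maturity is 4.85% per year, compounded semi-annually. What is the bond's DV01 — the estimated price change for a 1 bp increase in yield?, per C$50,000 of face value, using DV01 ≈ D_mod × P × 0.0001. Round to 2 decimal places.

C$15.11

Periodic yield y = 0.02425.
  t   CF        PV=CF/(1+0.02425)^t    t·PV
  1     2,625.00     2,562.8509     2,562.8509
  2     2,625.00     2,502.1732     5,004.3463
  3     2,625.00     2,442.9321     7,328.7962
  4     2,625.00     2,385.0935     9,540.3742
  5     2,625.00     2,328.6244    11,643.1220
  6    52,625.00    45,578.1059   273,468.6354
  Σ                 57,799.7799   309,548.1250
P = 57,799.7799; D_Mac = 5.35552 half-year periods = 2.67776 yrs; D_mod = 2.61436 yrs.
DV01 ≈ 2.61436 × 57,799.7799 × 0.0001 = 15.110965.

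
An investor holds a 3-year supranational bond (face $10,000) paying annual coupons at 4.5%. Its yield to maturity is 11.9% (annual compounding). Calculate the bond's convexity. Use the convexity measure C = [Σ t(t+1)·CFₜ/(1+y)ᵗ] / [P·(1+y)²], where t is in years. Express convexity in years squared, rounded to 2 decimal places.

8.98

With y = 0.119:
  t   CF        PV=CF/(1+0.119)^t    t·PV        t(t+1)·PV
  1       450.00       402.1448       402.1448         804.2895
  2       450.00       359.3787       718.7574       2,156.2722
  3    10,450.00     7,458.0627    22,374.1881      89,496.7525
  Σ                  8,219.5862    23,495.0903      92,457.3143
P = 8,219.5862.
Convexity = Σ t(t+1)·PV / [P·(1+y)²] = 92,457.3143 / (8,219.5862 × 1.252161) = 8.98320.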